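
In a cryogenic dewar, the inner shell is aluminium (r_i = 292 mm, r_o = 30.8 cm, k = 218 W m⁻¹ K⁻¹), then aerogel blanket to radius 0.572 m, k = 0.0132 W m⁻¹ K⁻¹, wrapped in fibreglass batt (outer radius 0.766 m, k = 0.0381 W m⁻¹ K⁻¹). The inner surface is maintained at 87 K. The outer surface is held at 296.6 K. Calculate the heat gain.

Series thermal resistances, inner to outer:
  R_aluminium = (1/0.292 − 1/0.308)/(4πk) = 0.1779/(4π·218) = 6.494×10^-5 K/W
  R_aerogel blanket = (1/0.308 − 1/0.572)/(4πk) = 1.499/(4π·0.0132) = 9.034 K/W
  R_fibreglass batt = (1/0.572 − 1/0.766)/(4πk) = 0.4428/(4π·0.0381) = 0.9248 K/W
ΣR = 6.494×10^-5 + 9.034 + 0.9248 = 9.959 K/W
Q = ΔT/ΣR = (87 K − 296.6 K)/9.959 = -21.0 W
(Negative Q ⇒ heat flows inward; heat gain = 21.0 W.)

Q = 21.0 W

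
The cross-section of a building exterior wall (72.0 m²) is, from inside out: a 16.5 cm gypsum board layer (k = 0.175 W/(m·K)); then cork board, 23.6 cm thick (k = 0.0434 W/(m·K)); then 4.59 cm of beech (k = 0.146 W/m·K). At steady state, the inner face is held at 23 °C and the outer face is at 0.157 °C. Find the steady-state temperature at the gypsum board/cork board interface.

T = 19.8 °C

Treat each layer as a resistance in series:
  R_gypsum board = L/(kA) = 0.165/(0.175·72.0) = 0.01310 K/W
  R_cork board = L/(kA) = 0.236/(0.0434·72.0) = 0.07552 K/W
  R_beech = L/(kA) = 0.0459/(0.146·72.0) = 0.004366 K/W
ΣR = 0.01310 + 0.07552 + 0.004366 = 0.09299 K/W
Q = ΔT/ΣR = (23 °C − 0.157 °C)/0.09299 = 245.7 W
From the inner boundary to the gypsum board/cork board interface, ΣR_partial = 0.01310 K/W.
T_interface = T_in − Q·ΣR_partial = 23 °C − (245.7)(0.01310) = 19.8 °C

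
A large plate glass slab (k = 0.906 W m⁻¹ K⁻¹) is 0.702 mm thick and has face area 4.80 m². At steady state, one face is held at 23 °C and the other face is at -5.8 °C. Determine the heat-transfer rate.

Q = 178 kW

Q = kA·ΔT/L = 0.906 × 4.80 × |23 °C − -5.8 °C| / 7.02×10^-4 = 1.78×10^5 W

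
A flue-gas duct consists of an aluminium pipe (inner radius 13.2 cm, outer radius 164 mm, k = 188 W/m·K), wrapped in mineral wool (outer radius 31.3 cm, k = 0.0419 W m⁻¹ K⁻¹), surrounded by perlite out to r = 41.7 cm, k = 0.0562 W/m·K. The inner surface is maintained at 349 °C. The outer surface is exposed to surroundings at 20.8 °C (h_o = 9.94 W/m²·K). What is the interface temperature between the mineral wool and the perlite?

T = 105 °C

Resistance network (inner→outer):
  R'_aluminium = ln(0.164/0.132)/(2πk) = 0.2171/(2π·188) = 1.838×10^-4 m·K/W
  R'_mineral wool = ln(0.313/0.164)/(2πk) = 0.6463/(2π·0.0419) = 2.455 m·K/W
  R'_perlite = ln(0.417/0.313)/(2πk) = 0.2869/(2π·0.0562) = 0.8124 m·K/W
  R'_conv,out = 1/(2πr h) = 1/(2π·0.417·9.94) = 0.03840 m·K/W
ΣR = 1.838×10^-4 + 2.455 + 0.8124 + 0.03840 = 3.306 m·K/W
Q' = ΔT/ΣR = (349 °C − 20.8 °C)/3.306 = 99.27 W/m
From the inner boundary to the mineral wool/perlite interface, ΣR_partial = 2.455 m·K/W.
T_interface = T_in − Q'·ΣR_partial = 349 °C − (99.27)(2.455) = 105 °C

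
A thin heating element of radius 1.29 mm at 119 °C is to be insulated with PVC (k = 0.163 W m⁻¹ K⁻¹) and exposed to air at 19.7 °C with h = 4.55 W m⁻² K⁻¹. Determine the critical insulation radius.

r_cr = 3.58 cm

For a cylinder, r_cr = k_ins/h = 0.163/4.55 = 0.0358 m = 3.58 cm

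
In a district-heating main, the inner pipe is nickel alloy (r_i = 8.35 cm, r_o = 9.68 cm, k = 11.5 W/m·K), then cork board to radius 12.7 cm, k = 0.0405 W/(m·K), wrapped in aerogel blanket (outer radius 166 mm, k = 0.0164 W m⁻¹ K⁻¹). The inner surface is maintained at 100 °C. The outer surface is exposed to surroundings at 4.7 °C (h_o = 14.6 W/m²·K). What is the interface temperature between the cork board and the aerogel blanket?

T = 72.7 °C

Resistance network (inner→outer):
  R'_nickel alloy = ln(0.0968/0.0835)/(2πk) = 0.1478/(2π·11.5) = 0.002045 m·K/W
  R'_cork board = ln(0.127/0.0968)/(2πk) = 0.2715/(2π·0.0405) = 1.067 m·K/W
  R'_aerogel blanket = ln(0.166/0.127)/(2πk) = 0.2678/(2π·0.0164) = 2.599 m·K/W
  R'_conv,out = 1/(2πr h) = 1/(2π·0.166·14.6) = 0.06567 m·K/W
ΣR = 0.002045 + 1.067 + 2.599 + 0.06567 = 3.734 m·K/W
Q' = ΔT/ΣR = (100 °C − 4.7 °C)/3.734 = 25.52 W/m
From the inner boundary to the cork board/aerogel blanket interface, ΣR_partial = 1.069 m·K/W.
T_interface = T_in − Q'·ΣR_partial = 100 °C − (25.52)(1.069) = 72.7 °C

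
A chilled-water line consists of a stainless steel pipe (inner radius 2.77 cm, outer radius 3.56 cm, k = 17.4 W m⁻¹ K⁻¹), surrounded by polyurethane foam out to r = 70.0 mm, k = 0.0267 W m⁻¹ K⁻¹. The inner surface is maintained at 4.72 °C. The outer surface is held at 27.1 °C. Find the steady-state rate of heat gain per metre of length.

Q' = 5.55 W/m

Series thermal resistances, inner to outer:
  R'_stainless steel = ln(0.0356/0.0277)/(2πk) = 0.2509/(2π·17.4) = 0.002295 m·K/W
  R'_polyurethane foam = ln(0.0700/0.0356)/(2πk) = 0.6761/(2π·0.0267) = 4.030 m·K/W
ΣR = 0.002295 + 4.030 = 4.032 m·K/W
Q' = ΔT/ΣR = (4.72 °C − 27.1 °C)/4.032 = -5.55 W/m
(Negative Q' ⇒ heat flows inward; heat gain = 5.55 W/m.)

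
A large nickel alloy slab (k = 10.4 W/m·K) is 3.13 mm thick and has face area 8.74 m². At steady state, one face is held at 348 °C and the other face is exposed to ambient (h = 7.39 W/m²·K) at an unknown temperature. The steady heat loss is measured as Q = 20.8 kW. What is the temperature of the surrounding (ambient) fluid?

Series resistances:
  R_nickel alloy = L/(kA) = 0.00313/(10.4·8.74) = 3.443×10^-5 K/W
  R_conv,out = 1/(hA) = 1/(7.39·8.74) = 0.01548 K/W
ΣR = 0.01552 K/W
ΔT = Q·ΣR = 20800 × 0.01552 = 322.8 K
Heat flows outward, so T_out = T_in − ΔT = 348 − 322.8 = 25.2 °C

T_out = 25.2 °C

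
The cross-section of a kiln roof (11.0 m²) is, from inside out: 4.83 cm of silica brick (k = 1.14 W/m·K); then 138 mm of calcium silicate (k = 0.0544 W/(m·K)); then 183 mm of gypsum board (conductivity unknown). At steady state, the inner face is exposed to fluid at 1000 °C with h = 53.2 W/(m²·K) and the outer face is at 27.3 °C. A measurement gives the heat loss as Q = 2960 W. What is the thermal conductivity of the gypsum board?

ΣR = ΔT/Q = |1000 − 27.3|/2960 = 0.3286 K/W
Known resistances:
  R_conv,in = 1/(hA) = 1/(53.2·11.0) = 0.001709 K/W
  R_silica brick = L/(kA) = 0.0483/(1.14·11.0) = 0.003852 K/W
  R_calcium silicate = L/(kA) = 0.138/(0.0544·11.0) = 0.2306 K/W
R_gypsum board = ΣR − ΣR_known = 0.3286 − 0.2362 = 0.09240 K/W
L/(kA) = 0.09240 ⇒ k = 0.183/(0.09240·11.0) = 0.180 W/m·K

k = 0.180 W/m·K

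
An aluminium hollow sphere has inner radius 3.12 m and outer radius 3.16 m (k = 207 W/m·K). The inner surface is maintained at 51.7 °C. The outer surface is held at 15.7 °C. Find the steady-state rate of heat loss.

Q = 23100 kW

Q = 4πk·ΔT/(1/r₁ − 1/r₂) = 4π × 207 × 36 / (1/3.12 − 1/3.16) = 2.31×10^7 W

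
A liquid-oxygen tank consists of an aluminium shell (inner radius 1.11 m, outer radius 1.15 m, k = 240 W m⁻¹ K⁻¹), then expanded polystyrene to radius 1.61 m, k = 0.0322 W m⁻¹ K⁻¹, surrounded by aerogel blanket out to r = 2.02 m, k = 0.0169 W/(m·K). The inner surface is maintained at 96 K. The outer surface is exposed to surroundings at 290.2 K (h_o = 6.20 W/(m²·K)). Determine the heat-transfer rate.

Q = 160 W

Resistance network (inner→outer):
  R_aluminium = (1/1.11 − 1/1.15)/(4πk) = 0.03134/(4π·240) = 1.039×10^-5 K/W
  R_expanded polystyrene = (1/1.15 − 1/1.61)/(4πk) = 0.2484/(4π·0.0322) = 0.6140 K/W
  R_aerogel blanket = (1/1.61 − 1/2.02)/(4πk) = 0.1261/(4π·0.0169) = 0.5936 K/W
  R_conv,out = 1/(4πr²h) = 1/(4π·2.02²·6.20) = 0.003146 K/W
ΣR = 1.039×10^-5 + 0.6140 + 0.5936 + 0.003146 = 1.211 K/W
Q = ΔT/ΣR = (96 K − 290.2 K)/1.211 = -160 W
(Negative Q ⇒ heat flows inward; heat gain = 160 W.)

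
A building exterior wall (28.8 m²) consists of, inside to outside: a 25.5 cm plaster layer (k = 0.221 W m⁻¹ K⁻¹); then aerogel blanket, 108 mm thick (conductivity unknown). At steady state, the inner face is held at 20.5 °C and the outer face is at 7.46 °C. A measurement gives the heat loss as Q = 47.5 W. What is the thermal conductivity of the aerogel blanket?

k = 0.0160 W/m·K

ΣR = ΔT/Q = |20.5 − 7.46|/47.5 = 0.2745 K/W
Known resistances:
  R_plaster = L/(kA) = 0.255/(0.221·28.8) = 0.04006 K/W
R_aerogel blanket = ΣR − ΣR_known = 0.2745 − 0.04006 = 0.2344 K/W
L/(kA) = 0.2344 ⇒ k = 0.108/(0.2344·28.8) = 0.0160 W/m·K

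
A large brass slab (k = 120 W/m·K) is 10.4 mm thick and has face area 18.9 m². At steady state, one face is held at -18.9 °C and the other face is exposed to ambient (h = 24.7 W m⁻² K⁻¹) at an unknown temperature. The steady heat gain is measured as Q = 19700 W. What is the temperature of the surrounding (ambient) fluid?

T_out = 23.4 °C

Sum the resistances:
  R_brass = L/(kA) = 0.0104/(120·18.9) = 4.586×10^-6 K/W
  R_conv,out = 1/(hA) = 1/(24.7·18.9) = 0.002142 K/W
ΣR = 0.002147 K/W
ΔT = Q·ΣR = 19700 × 0.002147 = 42.30 K
Heat flows inward, so T_out = T_in + ΔT = -18.9 + 42.30 = 23.4 °C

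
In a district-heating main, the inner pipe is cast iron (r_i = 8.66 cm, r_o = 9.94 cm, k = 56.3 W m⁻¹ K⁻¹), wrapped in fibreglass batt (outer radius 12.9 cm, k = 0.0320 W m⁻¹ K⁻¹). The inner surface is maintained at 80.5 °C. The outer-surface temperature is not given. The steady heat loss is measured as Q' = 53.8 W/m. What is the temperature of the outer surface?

T_out = 10.7 °C

Series resistances:
  R'_cast iron = ln(0.0994/0.0866)/(2πk) = 0.1379/(2π·56.3) = 3.897×10^-4 m·K/W
  R'_fibreglass batt = ln(0.129/0.0994)/(2πk) = 0.2607/(2π·0.0320) = 1.296 m·K/W
ΣR = 1.297 m·K/W
ΔT = Q'·ΣR = 53.8 × 1.297 = 69.78 K
Heat flows outward, so T_out = T_in − ΔT = 80.5 − 69.78 = 10.7 °C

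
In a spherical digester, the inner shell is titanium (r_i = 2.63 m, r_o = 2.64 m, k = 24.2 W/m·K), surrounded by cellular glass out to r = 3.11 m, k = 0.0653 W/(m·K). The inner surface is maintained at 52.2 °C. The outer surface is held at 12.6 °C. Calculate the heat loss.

Q = 568 W

Series thermal resistances, inner to outer:
  R_titanium = (1/2.63 − 1/2.64)/(4πk) = 0.001440/(4π·24.2) = 4.736×10^-6 K/W
  R_cellular glass = (1/2.64 − 1/3.11)/(4πk) = 0.05724/(4π·0.0653) = 0.06976 K/W
ΣR = 4.736×10^-6 + 0.06976 = 0.06976 K/W
Q = ΔT/ΣR = (52.2 °C − 12.6 °C)/0.06976 = 568 W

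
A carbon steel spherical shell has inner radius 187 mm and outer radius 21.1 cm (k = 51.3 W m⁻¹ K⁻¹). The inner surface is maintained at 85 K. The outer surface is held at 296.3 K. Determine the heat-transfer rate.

Q = 4πk·ΔT/(1/r₁ − 1/r₂) = 4π × 51.3 × 211.3 / (1/0.187 − 1/0.211) = 2.24×10^5 W

Q = 2.24×10^5 W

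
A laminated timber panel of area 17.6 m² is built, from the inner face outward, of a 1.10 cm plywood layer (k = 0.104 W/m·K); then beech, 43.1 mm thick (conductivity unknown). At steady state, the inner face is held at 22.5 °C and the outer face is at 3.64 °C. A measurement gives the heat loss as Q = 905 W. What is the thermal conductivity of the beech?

k = 0.165 W/m·K

ΣR = ΔT/Q = |22.5 − 3.64|/905 = 0.02084 K/W
Known resistances:
  R_plywood = L/(kA) = 0.0110/(0.104·17.6) = 0.006010 K/W
R_beech = ΣR − ΣR_known = 0.02084 − 0.006010 = 0.01483 K/W
L/(kA) = 0.01483 ⇒ k = 0.0431/(0.01483·17.6) = 0.165 W/m·K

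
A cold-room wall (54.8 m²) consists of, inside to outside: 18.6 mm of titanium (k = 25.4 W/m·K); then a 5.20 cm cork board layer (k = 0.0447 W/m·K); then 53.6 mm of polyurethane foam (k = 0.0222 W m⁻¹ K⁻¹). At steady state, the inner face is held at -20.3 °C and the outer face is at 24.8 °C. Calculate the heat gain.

Q = 691 W

Resistance network (inner→outer):
  R_titanium = L/(kA) = 0.0186/(25.4·54.8) = 1.336×10^-5 K/W
  R_cork board = L/(kA) = 0.0520/(0.0447·54.8) = 0.02123 K/W
  R_polyurethane foam = L/(kA) = 0.0536/(0.0222·54.8) = 0.04406 K/W
ΣR = 1.336×10^-5 + 0.02123 + 0.04406 = 0.06530 K/W
Q = ΔT/ΣR = (-20.3 °C − 24.8 °C)/0.06530 = -691 W
(Negative Q ⇒ heat flows inward; heat gain = 691 W.)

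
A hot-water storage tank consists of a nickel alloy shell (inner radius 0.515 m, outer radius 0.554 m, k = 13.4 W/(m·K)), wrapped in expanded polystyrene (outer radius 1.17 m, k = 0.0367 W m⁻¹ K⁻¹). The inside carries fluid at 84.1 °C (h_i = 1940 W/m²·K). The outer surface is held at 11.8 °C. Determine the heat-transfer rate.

Q = 35.1 W

Series thermal resistances, inner to outer:
  R_conv,in = 1/(4πr²h) = 1/(4π·0.515²·1940) = 1.547×10^-4 K/W
  R_nickel alloy = (1/0.515 − 1/0.554)/(4πk) = 0.1367/(4π·13.4) = 8.118×10^-4 K/W
  R_expanded polystyrene = (1/0.554 − 1/1.17)/(4πk) = 0.9504/(4π·0.0367) = 2.061 K/W
ΣR = 1.547×10^-4 + 8.118×10^-4 + 2.061 = 2.062 K/W
Q = ΔT/ΣR = (84.1 °C − 11.8 °C)/2.062 = 35.1 W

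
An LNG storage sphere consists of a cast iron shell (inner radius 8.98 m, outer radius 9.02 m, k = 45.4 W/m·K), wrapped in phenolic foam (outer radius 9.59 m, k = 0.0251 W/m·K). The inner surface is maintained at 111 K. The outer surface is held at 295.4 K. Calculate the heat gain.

Treat each layer as a resistance in series:
  R_cast iron = (1/8.98 − 1/9.02)/(4πk) = 4.938×10^-4/(4π·45.4) = 8.656×10^-7 K/W
  R_phenolic foam = (1/9.02 − 1/9.59)/(4πk) = 0.006589/(4π·0.0251) = 0.02089 K/W
ΣR = 8.656×10^-7 + 0.02089 = 0.02089 K/W
Q = ΔT/ΣR = (111 K − 295.4 K)/0.02089 = -8830 W
(Negative Q ⇒ heat flows inward; heat gain = 8830 W.)

Q = 8830 W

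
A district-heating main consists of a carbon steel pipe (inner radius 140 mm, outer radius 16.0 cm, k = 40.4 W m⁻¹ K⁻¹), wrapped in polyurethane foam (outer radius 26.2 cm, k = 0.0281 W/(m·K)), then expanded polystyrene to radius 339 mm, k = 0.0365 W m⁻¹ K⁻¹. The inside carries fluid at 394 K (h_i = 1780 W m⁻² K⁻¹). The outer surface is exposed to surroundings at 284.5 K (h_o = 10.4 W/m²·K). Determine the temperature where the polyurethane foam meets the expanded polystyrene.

Resistance network (inner→outer):
  R'_conv,in = 1/(2πr h) = 1/(2π·0.140·1780) = 6.387×10^-4 m·K/W
  R'_carbon steel = ln(0.160/0.140)/(2πk) = 0.1335/(2π·40.4) = 5.260×10^-4 m·K/W
  R'_polyurethane foam = ln(0.262/0.160)/(2πk) = 0.4932/(2π·0.0281) = 2.793 m·K/W
  R'_expanded polystyrene = ln(0.339/0.262)/(2πk) = 0.2577/(2π·0.0365) = 1.123 m·K/W
  R'_conv,out = 1/(2πr h) = 1/(2π·0.339·10.4) = 0.04514 m·K/W
ΣR = 6.387×10^-4 + 5.260×10^-4 + 2.793 + 1.123 + 0.04514 = 3.962 m·K/W
Q' = ΔT/ΣR = (394 K − 284.5 K)/3.962 = 27.64 W/m
From the inner boundary to the polyurethane foam/expanded polystyrene interface, ΣR_partial = 2.794 m·K/W.
T_interface = T_in − Q'·ΣR_partial = 394 K − (27.64)(2.794) = 316.8 K

T = 316.8 K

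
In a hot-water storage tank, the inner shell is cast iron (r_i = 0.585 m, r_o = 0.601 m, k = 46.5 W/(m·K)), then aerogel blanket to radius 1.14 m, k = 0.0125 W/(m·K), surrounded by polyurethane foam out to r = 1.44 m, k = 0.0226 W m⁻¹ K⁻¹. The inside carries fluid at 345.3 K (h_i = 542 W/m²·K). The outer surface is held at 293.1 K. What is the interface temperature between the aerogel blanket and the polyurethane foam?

Treat each layer as a resistance in series:
  R_conv,in = 1/(4πr²h) = 1/(4π·0.585²·542) = 4.290×10^-4 K/W
  R_cast iron = (1/0.585 − 1/0.601)/(4πk) = 0.04551/(4π·46.5) = 7.788×10^-5 K/W
  R_aerogel blanket = (1/0.601 − 1/1.14)/(4πk) = 0.7867/(4π·0.0125) = 5.008 K/W
  R_polyurethane foam = (1/1.14 − 1/1.44)/(4πk) = 0.1827/(4π·0.0226) = 0.6435 K/W
ΣR = 4.290×10^-4 + 7.788×10^-5 + 5.008 + 0.6435 = 5.652 K/W
Q = ΔT/ΣR = (345.3 K − 293.1 K)/5.652 = 9.236 W
From the inner boundary to the aerogel blanket/polyurethane foam interface, ΣR_partial = 5.009 K/W.
T_interface = T_in − Q·ΣR_partial = 345.3 K − (9.236)(5.009) = 299.0 K

T = 299.0 K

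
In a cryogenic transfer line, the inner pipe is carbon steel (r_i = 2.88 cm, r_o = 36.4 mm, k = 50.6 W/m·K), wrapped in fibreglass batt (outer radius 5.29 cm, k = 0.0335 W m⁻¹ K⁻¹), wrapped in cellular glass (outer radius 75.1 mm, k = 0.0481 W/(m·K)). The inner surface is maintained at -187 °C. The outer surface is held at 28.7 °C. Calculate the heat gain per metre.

Q' = 73.5 W/m

Resistance network (inner→outer):
  R'_carbon steel = ln(0.0364/0.0288)/(2πk) = 0.2342/(2π·50.6) = 7.366×10^-4 m·K/W
  R'_fibreglass batt = ln(0.0529/0.0364)/(2πk) = 0.3738/(2π·0.0335) = 1.776 m·K/W
  R'_cellular glass = ln(0.0751/0.0529)/(2πk) = 0.3504/(2π·0.0481) = 1.159 m·K/W
ΣR = 7.366×10^-4 + 1.776 + 1.159 = 2.936 m·K/W
Q' = ΔT/ΣR = (-187 °C − 28.7 °C)/2.936 = -73.5 W/m
(Negative Q' ⇒ heat flows inward; heat gain = 73.5 W/m.)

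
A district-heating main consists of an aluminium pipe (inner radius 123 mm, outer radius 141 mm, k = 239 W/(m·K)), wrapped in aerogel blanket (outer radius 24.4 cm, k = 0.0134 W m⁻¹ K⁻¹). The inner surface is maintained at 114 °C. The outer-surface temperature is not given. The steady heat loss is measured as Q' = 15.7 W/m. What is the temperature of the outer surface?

T_out = 11.7 °C

Sum the resistances:
  R'_aluminium = ln(0.141/0.123)/(2πk) = 0.1366/(2π·239) = 9.095×10^-5 m·K/W
  R'_aerogel blanket = ln(0.244/0.141)/(2πk) = 0.5484/(2π·0.0134) = 6.514 m·K/W
ΣR = 6.514 m·K/W
ΔT = Q'·ΣR = 15.7 × 6.514 = 102.3 K
Heat flows outward, so T_out = T_in − ΔT = 114 − 102.3 = 11.7 °C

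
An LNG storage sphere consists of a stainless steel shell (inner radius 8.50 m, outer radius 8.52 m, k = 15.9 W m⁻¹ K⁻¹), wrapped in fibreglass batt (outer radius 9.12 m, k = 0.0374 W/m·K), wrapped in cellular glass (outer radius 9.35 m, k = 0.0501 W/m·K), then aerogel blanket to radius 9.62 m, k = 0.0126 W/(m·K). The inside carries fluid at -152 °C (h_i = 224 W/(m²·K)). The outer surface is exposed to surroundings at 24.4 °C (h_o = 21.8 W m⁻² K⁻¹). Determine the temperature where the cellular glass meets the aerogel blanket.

Series thermal resistances, inner to outer:
  R_conv,in = 1/(4πr²h) = 1/(4π·8.50²·224) = 4.917×10^-6 K/W
  R_stainless steel = (1/8.50 − 1/8.52)/(4πk) = 2.762×10^-4/(4π·15.9) = 1.382×10^-6 K/W
  R_fibreglass batt = (1/8.52 − 1/9.12)/(4πk) = 0.007722/(4π·0.0374) = 0.01643 K/W
  R_cellular glass = (1/9.12 − 1/9.35)/(4πk) = 0.002697/(4π·0.0501) = 0.004284 K/W
  R_aerogel blanket = (1/9.35 − 1/9.62)/(4πk) = 0.003002/(4π·0.0126) = 0.01896 K/W
  R_conv,out = 1/(4πr²h) = 1/(4π·9.62²·21.8) = 3.944×10^-5 K/W
ΣR = 4.917×10^-6 + 1.382×10^-6 + 0.01643 + 0.004284 + 0.01896 + 3.944×10^-5 = 0.03972 K/W
Q = ΔT/ΣR = (-152 °C − 24.4 °C)/0.03972 = -4441 W
From the inner boundary to the cellular glass/aerogel blanket interface, ΣR_partial = 0.02072 K/W.
T_interface = T_in − Q·ΣR_partial = -152 °C − (-4441)(0.02072) = -60.0 °C

T = -60.0 °C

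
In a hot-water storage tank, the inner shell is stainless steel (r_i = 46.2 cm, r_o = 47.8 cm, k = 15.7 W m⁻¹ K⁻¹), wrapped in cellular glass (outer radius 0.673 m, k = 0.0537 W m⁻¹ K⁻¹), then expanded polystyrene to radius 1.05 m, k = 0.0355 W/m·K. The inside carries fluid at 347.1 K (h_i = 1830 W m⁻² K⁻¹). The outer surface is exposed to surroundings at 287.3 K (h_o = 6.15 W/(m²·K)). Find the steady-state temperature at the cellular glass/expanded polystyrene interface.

Treat each layer as a resistance in series:
  R_conv,in = 1/(4πr²h) = 1/(4π·0.462²·1830) = 2.037×10^-4 K/W
  R_stainless steel = (1/0.462 − 1/0.478)/(4πk) = 0.07245/(4π·15.7) = 3.672×10^-4 K/W
  R_cellular glass = (1/0.478 − 1/0.673)/(4πk) = 0.6062/(4π·0.0537) = 0.8983 K/W
  R_expanded polystyrene = (1/0.673 − 1/1.05)/(4πk) = 0.5335/(4π·0.0355) = 1.196 K/W
  R_conv,out = 1/(4πr²h) = 1/(4π·1.05²·6.15) = 0.01174 K/W
ΣR = 2.037×10^-4 + 3.672×10^-4 + 0.8983 + 1.196 + 0.01174 = 2.107 K/W
Q = ΔT/ΣR = (347.1 K − 287.3 K)/2.107 = 28.38 W
From the inner boundary to the cellular glass/expanded polystyrene interface, ΣR_partial = 0.8989 K/W.
T_interface = T_in − Q·ΣR_partial = 347.1 K − (28.38)(0.8989) = 321.6 K

T = 321.6 K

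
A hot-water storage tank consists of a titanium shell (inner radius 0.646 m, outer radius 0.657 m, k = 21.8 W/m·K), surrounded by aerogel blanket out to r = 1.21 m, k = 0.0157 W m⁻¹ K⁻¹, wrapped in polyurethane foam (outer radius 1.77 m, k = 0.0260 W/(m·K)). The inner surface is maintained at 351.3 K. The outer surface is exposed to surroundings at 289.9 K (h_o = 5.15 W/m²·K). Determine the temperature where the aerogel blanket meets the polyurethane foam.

T = 301.3 K

Series thermal resistances, inner to outer:
  R_titanium = (1/0.646 − 1/0.657)/(4πk) = 0.02592/(4π·21.8) = 9.461×10^-5 K/W
  R_aerogel blanket = (1/0.657 − 1/1.21)/(4πk) = 0.6956/(4π·0.0157) = 3.526 K/W
  R_polyurethane foam = (1/1.21 − 1/1.77)/(4πk) = 0.2615/(4π·0.0260) = 0.8003 K/W
  R_conv,out = 1/(4πr²h) = 1/(4π·1.77²·5.15) = 0.004932 K/W
ΣR = 9.461×10^-5 + 3.526 + 0.8003 + 0.004932 = 4.331 K/W
Q = ΔT/ΣR = (351.3 K − 289.9 K)/4.331 = 14.18 W
From the inner boundary to the aerogel blanket/polyurethane foam interface, ΣR_partial = 3.526 K/W.
T_interface = T_in − Q·ΣR_partial = 351.3 K − (14.18)(3.526) = 301.3 K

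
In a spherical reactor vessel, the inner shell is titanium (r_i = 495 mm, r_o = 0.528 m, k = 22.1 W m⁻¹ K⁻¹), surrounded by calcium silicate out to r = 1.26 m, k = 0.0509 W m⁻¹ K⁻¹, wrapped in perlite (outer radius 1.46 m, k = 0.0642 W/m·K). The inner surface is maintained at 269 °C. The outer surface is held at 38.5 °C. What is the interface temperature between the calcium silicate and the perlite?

T = 55.2 °C

Resistance network (inner→outer):
  R_titanium = (1/0.495 − 1/0.528)/(4πk) = 0.1263/(4π·22.1) = 4.546×10^-4 K/W
  R_calcium silicate = (1/0.528 − 1/1.26)/(4πk) = 1.100/(4π·0.0509) = 1.720 K/W
  R_perlite = (1/1.26 − 1/1.46)/(4πk) = 0.1087/(4π·0.0642) = 0.1348 K/W
ΣR = 4.546×10^-4 + 1.720 + 0.1348 = 1.855 K/W
Q = ΔT/ΣR = (269 °C − 38.5 °C)/1.855 = 124.3 W
From the inner boundary to the calcium silicate/perlite interface, ΣR_partial = 1.720 K/W.
T_interface = T_in − Q·ΣR_partial = 269 °C − (124.3)(1.720) = 55.2 °C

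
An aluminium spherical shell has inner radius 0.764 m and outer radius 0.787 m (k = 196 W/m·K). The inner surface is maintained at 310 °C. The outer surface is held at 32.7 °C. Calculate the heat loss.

Q = 4πk·ΔT/(1/r₁ − 1/r₂) = 4π × 196 × 277.3 / (1/0.764 − 1/0.787) = 1.79×10^7 W

Q = 1.79×10^7 W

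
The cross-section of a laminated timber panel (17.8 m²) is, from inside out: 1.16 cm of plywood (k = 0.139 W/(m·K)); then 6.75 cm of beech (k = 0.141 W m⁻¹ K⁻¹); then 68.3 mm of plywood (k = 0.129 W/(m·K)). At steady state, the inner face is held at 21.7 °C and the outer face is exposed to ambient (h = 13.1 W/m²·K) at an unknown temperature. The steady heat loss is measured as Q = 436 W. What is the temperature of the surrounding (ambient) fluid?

Series resistances:
  R_plywood = L/(kA) = 0.0116/(0.139·17.8) = 0.004688 K/W
  R_beech = L/(kA) = 0.0675/(0.141·17.8) = 0.02689 K/W
  R_plywood = L/(kA) = 0.0683/(0.129·17.8) = 0.02974 K/W
  R_conv,out = 1/(hA) = 1/(13.1·17.8) = 0.004289 K/W
ΣR = 0.06562 K/W
ΔT = Q·ΣR = 436 × 0.06562 = 28.61 K
Heat flows outward, so T_out = T_in − ΔT = 21.7 − 28.61 = -6.91 °C

T_out = -6.91 °C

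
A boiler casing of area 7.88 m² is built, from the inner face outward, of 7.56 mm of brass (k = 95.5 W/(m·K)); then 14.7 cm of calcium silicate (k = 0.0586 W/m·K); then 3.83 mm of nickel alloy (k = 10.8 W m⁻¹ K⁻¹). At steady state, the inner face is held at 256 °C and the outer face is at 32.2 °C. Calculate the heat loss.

Series thermal resistances, inner to outer:
  R_brass = L/(kA) = 0.00756/(95.5·7.88) = 1.005×10^-5 K/W
  R_calcium silicate = L/(kA) = 0.147/(0.0586·7.88) = 0.3183 K/W
  R_nickel alloy = L/(kA) = 0.00383/(10.8·7.88) = 4.500×10^-5 K/W
ΣR = 1.005×10^-5 + 0.3183 + 4.500×10^-5 = 0.3184 K/W
Q = ΔT/ΣR = (256 °C − 32.2 °C)/0.3184 = 703 W

Q = 703 W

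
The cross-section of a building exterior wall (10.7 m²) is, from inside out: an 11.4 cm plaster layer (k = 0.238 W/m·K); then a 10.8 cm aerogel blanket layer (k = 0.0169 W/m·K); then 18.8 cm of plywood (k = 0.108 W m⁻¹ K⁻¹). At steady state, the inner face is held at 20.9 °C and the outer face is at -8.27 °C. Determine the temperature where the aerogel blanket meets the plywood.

T = -2.37 °C

Resistance network (inner→outer):
  R_plaster = L/(kA) = 0.114/(0.238·10.7) = 0.04477 K/W
  R_aerogel blanket = L/(kA) = 0.108/(0.0169·10.7) = 0.5972 K/W
  R_plywood = L/(kA) = 0.188/(0.108·10.7) = 0.1627 K/W
ΣR = 0.04477 + 0.5972 + 0.1627 = 0.8047 K/W
Q = ΔT/ΣR = (20.9 °C − -8.27 °C)/0.8047 = 36.25 W
From the inner boundary to the aerogel blanket/plywood interface, ΣR_partial = 0.6420 K/W.
T_interface = T_in − Q·ΣR_partial = 20.9 °C − (36.25)(0.6420) = -2.37 °C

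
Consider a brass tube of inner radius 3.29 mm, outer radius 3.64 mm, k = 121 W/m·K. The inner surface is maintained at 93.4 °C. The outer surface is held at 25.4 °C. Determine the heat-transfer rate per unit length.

Q' = 2πk·ΔT/ln(r₂/r₁) = 2π × 121 × 68 / ln(0.00364/0.00329) = 5.11×10^5 W/m

Q' = 511 kW/m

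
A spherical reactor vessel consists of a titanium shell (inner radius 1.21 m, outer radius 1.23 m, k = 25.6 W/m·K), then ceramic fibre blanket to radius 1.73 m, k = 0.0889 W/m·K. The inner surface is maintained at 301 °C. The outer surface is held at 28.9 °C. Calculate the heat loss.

Q = 1290 W

Resistance network (inner→outer):
  R_titanium = (1/1.21 − 1/1.23)/(4πk) = 0.01344/(4π·25.6) = 4.177×10^-5 K/W
  R_ceramic fibre blanket = (1/1.23 − 1/1.73)/(4πk) = 0.2350/(4π·0.0889) = 0.2103 K/W
ΣR = 4.177×10^-5 + 0.2103 = 0.2103 K/W
Q = ΔT/ΣR = (301 °C − 28.9 °C)/0.2103 = 1290 W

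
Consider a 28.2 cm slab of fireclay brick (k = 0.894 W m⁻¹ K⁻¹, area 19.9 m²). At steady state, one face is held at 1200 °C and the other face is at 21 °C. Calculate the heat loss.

Q = kA·ΔT/L = 0.894 × 19.9 × |1200 °C − 21 °C| / 0.282 = 74400 W

Q = 74400 W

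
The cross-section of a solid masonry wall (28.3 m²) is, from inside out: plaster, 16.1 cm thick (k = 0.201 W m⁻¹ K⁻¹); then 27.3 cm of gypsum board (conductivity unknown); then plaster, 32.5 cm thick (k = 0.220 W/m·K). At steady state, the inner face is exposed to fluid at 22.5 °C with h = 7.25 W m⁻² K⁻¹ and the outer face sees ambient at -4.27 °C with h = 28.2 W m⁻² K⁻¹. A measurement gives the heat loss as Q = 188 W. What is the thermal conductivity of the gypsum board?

ΣR = ΔT/Q = |22.5 − -4.27|/188 = 0.1424 K/W
Known resistances:
  R_conv,in = 1/(hA) = 1/(7.25·28.3) = 0.004874 K/W
  R_plaster = L/(kA) = 0.161/(0.201·28.3) = 0.02830 K/W
  R_plaster = L/(kA) = 0.325/(0.220·28.3) = 0.05220 K/W
  R_conv,out = 1/(hA) = 1/(28.2·28.3) = 0.001253 K/W
R_gypsum board = ΣR − ΣR_known = 0.1424 − 0.08663 = 0.05577 K/W
L/(kA) = 0.05577 ⇒ k = 0.273/(0.05577·28.3) = 0.173 W/m·K

k = 0.173 W/m·K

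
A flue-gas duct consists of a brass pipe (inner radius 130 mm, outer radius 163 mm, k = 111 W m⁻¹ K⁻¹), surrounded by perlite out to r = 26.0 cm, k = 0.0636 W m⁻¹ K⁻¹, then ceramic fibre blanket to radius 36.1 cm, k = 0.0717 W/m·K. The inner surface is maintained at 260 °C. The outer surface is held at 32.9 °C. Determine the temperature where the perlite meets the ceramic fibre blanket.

T = 120 °C

Resistance network (inner→outer):
  R'_brass = ln(0.163/0.130)/(2πk) = 0.2262/(2π·111) = 3.244×10^-4 m·K/W
  R'_perlite = ln(0.260/0.163)/(2πk) = 0.4669/(2π·0.0636) = 1.168 m·K/W
  R'_ceramic fibre blanket = ln(0.361/0.260)/(2πk) = 0.3282/(2π·0.0717) = 0.7285 m·K/W
ΣR = 3.244×10^-4 + 1.168 + 0.7285 = 1.897 m·K/W
Q' = ΔT/ΣR = (260 °C − 32.9 °C)/1.897 = 119.7 W/m
From the inner boundary to the perlite/ceramic fibre blanket interface, ΣR_partial = 1.168 m·K/W.
T_interface = T_in − Q'·ΣR_partial = 260 °C − (119.7)(1.168) = 120 °C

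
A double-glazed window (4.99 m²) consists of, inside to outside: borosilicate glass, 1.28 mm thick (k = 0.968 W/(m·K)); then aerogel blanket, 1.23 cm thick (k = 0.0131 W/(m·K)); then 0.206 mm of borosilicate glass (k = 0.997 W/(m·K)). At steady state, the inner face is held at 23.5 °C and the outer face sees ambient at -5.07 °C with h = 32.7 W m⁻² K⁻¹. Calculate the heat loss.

Q = 147 W

Resistance network (inner→outer):
  R_borosilicate glass = L/(kA) = 0.00128/(0.968·4.99) = 2.650×10^-4 K/W
  R_aerogel blanket = L/(kA) = 0.0123/(0.0131·4.99) = 0.1882 K/W
  R_borosilicate glass = L/(kA) = 2.06×10^-4/(0.997·4.99) = 4.141×10^-5 K/W
  R_conv,out = 1/(hA) = 1/(32.7·4.99) = 0.006128 K/W
ΣR = 2.650×10^-4 + 0.1882 + 4.141×10^-5 + 0.006128 = 0.1946 K/W
Q = ΔT/ΣR = (23.5 °C − -5.07 °C)/0.1946 = 147 W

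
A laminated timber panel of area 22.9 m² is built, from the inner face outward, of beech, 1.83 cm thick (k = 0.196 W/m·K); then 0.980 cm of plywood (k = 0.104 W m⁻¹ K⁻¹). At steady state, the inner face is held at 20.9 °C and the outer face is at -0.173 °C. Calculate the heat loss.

Treat each layer as a resistance in series:
  R_beech = L/(kA) = 0.0183/(0.196·22.9) = 0.004077 K/W
  R_plywood = L/(kA) = 0.00980/(0.104·22.9) = 0.004115 K/W
ΣR = 0.004077 + 0.004115 = 0.008192 K/W
Q = ΔT/ΣR = (20.9 °C − -0.173 °C)/0.008192 = 2570 W

Q = 2.57 kW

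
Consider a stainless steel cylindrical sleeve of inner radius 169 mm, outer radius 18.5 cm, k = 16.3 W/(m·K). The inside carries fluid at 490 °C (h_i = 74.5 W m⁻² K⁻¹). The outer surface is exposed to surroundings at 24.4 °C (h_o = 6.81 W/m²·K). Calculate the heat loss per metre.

Q' = 3.33 kW/m

Resistance network (inner→outer):
  R'_conv,in = 1/(2πr h) = 1/(2π·0.169·74.5) = 0.01264 m·K/W
  R'_stainless steel = ln(0.185/0.169)/(2πk) = 0.09046/(2π·16.3) = 8.832×10^-4 m·K/W
  R'_conv,out = 1/(2πr h) = 1/(2π·0.185·6.81) = 0.1263 m·K/W
ΣR = 0.01264 + 8.832×10^-4 + 0.1263 = 0.1398 m·K/W
Q' = ΔT/ΣR = (490 °C − 24.4 °C)/0.1398 = 3330 W/m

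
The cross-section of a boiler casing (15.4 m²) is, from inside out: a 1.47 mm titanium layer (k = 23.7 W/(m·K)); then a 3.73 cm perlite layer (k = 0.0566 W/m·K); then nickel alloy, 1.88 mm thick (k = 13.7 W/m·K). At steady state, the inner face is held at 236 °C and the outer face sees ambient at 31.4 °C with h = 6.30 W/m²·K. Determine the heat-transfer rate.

Q = 3.85 kW

Resistance network (inner→outer):
  R_titanium = L/(kA) = 0.00147/(23.7·15.4) = 4.028×10^-6 K/W
  R_perlite = L/(kA) = 0.0373/(0.0566·15.4) = 0.04279 K/W
  R_nickel alloy = L/(kA) = 0.00188/(13.7·15.4) = 8.911×10^-6 K/W
  R_conv,out = 1/(hA) = 1/(6.30·15.4) = 0.01031 K/W
ΣR = 4.028×10^-6 + 0.04279 + 8.911×10^-6 + 0.01031 = 0.05311 K/W
Q = ΔT/ΣR = (236 °C − 31.4 °C)/0.05311 = 3850 W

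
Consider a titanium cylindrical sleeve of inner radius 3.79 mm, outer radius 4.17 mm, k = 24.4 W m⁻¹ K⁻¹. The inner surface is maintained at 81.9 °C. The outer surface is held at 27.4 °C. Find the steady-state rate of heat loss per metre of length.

Q' = 87.4 kW/m

Q' = 2πk·ΔT/ln(r₂/r₁) = 2π × 24.4 × 54.5 / ln(0.00417/0.00379) = 87400 W/m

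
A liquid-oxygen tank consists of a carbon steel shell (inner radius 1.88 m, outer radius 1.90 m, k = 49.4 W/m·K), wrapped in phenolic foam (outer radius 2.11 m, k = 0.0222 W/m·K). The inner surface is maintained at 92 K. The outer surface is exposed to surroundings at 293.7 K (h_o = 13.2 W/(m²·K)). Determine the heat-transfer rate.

Q = 1070 W

Resistance network (inner→outer):
  R_carbon steel = (1/1.88 − 1/1.90)/(4πk) = 0.005599/(4π·49.4) = 9.019×10^-6 K/W
  R_phenolic foam = (1/1.90 − 1/2.11)/(4πk) = 0.05238/(4π·0.0222) = 0.1878 K/W
  R_conv,out = 1/(4πr²h) = 1/(4π·2.11²·13.2) = 0.001354 K/W
ΣR = 9.019×10^-6 + 0.1878 + 0.001354 = 0.1892 K/W
Q = ΔT/ΣR = (92 K − 293.7 K)/0.1892 = -1070 W
(Negative Q ⇒ heat flows inward; heat gain = 1070 W.)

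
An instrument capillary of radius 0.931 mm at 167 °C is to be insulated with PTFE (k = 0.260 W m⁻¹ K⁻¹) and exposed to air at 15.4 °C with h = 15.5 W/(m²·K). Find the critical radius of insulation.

For a cylinder, r_cr = k_ins/h = 0.260/15.5 = 0.0168 m = 1.68 cm

r_cr = 1.68 cm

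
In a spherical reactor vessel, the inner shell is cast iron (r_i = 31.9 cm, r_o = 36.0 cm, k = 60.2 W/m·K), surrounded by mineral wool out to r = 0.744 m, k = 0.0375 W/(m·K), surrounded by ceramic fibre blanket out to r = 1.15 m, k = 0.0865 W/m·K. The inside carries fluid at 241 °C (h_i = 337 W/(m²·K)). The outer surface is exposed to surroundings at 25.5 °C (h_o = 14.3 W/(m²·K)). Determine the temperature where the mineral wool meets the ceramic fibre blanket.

Resistance network (inner→outer):
  R_conv,in = 1/(4πr²h) = 1/(4π·0.319²·337) = 0.002320 K/W
  R_cast iron = (1/0.319 − 1/0.360)/(4πk) = 0.3570/(4π·60.2) = 4.719×10^-4 K/W
  R_mineral wool = (1/0.360 − 1/0.744)/(4πk) = 1.434/(4π·0.0375) = 3.042 K/W
  R_ceramic fibre blanket = (1/0.744 − 1/1.15)/(4πk) = 0.4745/(4π·0.0865) = 0.4365 K/W
  R_conv,out = 1/(4πr²h) = 1/(4π·1.15²·14.3) = 0.004208 K/W
ΣR = 0.002320 + 4.719×10^-4 + 3.042 + 0.4365 + 0.004208 = 3.485 K/W
Q = ΔT/ΣR = (241 °C − 25.5 °C)/3.485 = 61.84 W
From the inner boundary to the mineral wool/ceramic fibre blanket interface, ΣR_partial = 3.045 K/W.
T_interface = T_in − Q·ΣR_partial = 241 °C − (61.84)(3.045) = 52.7 °C

T = 52.7 °C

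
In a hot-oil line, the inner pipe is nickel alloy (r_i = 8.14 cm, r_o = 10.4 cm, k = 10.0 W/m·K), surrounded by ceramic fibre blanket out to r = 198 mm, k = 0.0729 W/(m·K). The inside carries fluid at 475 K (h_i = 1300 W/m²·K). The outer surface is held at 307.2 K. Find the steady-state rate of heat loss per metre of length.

Treat each layer as a resistance in series:
  R'_conv,in = 1/(2πr h) = 1/(2π·0.0814·1300) = 0.001504 m·K/W
  R'_nickel alloy = ln(0.104/0.0814)/(2πk) = 0.2450/(2π·10.0) = 0.003900 m·K/W
  R'_ceramic fibre blanket = ln(0.198/0.104)/(2πk) = 0.6439/(2π·0.0729) = 1.406 m·K/W
ΣR = 0.001504 + 0.003900 + 1.406 = 1.411 m·K/W
Q' = ΔT/ΣR = (475 K − 307.2 K)/1.411 = 119 W/m

Q' = 119 W/m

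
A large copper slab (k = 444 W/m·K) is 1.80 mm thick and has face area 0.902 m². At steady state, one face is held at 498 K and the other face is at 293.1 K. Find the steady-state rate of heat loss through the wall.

Q = kA·ΔT/L = 444 × 0.902 × |498 K − 293.1 K| / 0.00180 = 4.56×10^7 W

Q = 45600 kW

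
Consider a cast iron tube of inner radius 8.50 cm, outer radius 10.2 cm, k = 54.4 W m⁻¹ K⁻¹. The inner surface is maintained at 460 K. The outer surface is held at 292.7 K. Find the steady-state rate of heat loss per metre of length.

Q' = 314 kW/m

Q' = 2πk·ΔT/ln(r₂/r₁) = 2π × 54.4 × 167.3 / ln(0.102/0.0850) = 3.14×10^5 W/m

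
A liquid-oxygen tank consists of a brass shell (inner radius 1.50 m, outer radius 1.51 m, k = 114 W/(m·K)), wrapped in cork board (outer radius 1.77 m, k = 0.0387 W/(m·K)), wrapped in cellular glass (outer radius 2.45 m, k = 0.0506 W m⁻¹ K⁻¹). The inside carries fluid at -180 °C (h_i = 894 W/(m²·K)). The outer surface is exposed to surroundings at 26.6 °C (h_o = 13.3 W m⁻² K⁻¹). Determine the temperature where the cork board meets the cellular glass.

Series thermal resistances, inner to outer:
  R_conv,in = 1/(4πr²h) = 1/(4π·1.50²·894) = 3.956×10^-5 K/W
  R_brass = (1/1.50 − 1/1.51)/(4πk) = 0.004415/(4π·114) = 3.082×10^-6 K/W
  R_cork board = (1/1.51 − 1/1.77)/(4πk) = 0.09728/(4π·0.0387) = 0.2000 K/W
  R_cellular glass = (1/1.77 − 1/2.45)/(4πk) = 0.1568/(4π·0.0506) = 0.2466 K/W
  R_conv,out = 1/(4πr²h) = 1/(4π·2.45²·13.3) = 9.968×10^-4 K/W
ΣR = 3.956×10^-5 + 3.082×10^-6 + 0.2000 + 0.2466 + 9.968×10^-4 = 0.4476 K/W
Q = ΔT/ΣR = (-180 °C − 26.6 °C)/0.4476 = -461.6 W
From the inner boundary to the cork board/cellular glass interface, ΣR_partial = 0.2000 K/W.
T_interface = T_in − Q·ΣR_partial = -180 °C − (-461.6)(0.2000) = -87.7 °C

T = -87.7 °C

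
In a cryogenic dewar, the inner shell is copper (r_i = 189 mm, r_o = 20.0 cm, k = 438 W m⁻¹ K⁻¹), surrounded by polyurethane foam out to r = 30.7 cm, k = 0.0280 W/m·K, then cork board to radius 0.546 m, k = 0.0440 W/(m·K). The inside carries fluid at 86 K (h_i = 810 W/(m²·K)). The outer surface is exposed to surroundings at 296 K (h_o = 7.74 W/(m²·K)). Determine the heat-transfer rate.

Treat each layer as a resistance in series:
  R_conv,in = 1/(4πr²h) = 1/(4π·0.189²·810) = 0.002750 K/W
  R_copper = (1/0.189 − 1/0.200)/(4πk) = 0.2910/(4π·438) = 5.287×10^-5 K/W
  R_polyurethane foam = (1/0.200 − 1/0.307)/(4πk) = 1.743/(4π·0.0280) = 4.953 K/W
  R_cork board = (1/0.307 − 1/0.546)/(4πk) = 1.426/(4π·0.0440) = 2.579 K/W
  R_conv,out = 1/(4πr²h) = 1/(4π·0.546²·7.74) = 0.03449 K/W
ΣR = 0.002750 + 5.287×10^-5 + 4.953 + 2.579 + 0.03449 = 7.569 K/W
Q = ΔT/ΣR = (86 K − 296 K)/7.569 = -27.7 W
(Negative Q ⇒ heat flows inward; heat gain = 27.7 W.)

Q = 27.7 W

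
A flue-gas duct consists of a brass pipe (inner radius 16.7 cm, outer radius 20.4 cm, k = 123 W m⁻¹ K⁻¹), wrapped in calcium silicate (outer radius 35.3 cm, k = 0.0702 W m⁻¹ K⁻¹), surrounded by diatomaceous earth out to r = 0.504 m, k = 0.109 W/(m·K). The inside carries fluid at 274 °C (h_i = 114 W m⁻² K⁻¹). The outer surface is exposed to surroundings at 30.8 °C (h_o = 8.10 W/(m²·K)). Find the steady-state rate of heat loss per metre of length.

Q' = 134 W/m

Resistance network (inner→outer):
  R'_conv,in = 1/(2πr h) = 1/(2π·0.167·114) = 0.008360 m·K/W
  R'_brass = ln(0.204/0.167)/(2πk) = 0.2001/(2π·123) = 2.590×10^-4 m·K/W
  R'_calcium silicate = ln(0.353/0.204)/(2πk) = 0.5483/(2π·0.0702) = 1.243 m·K/W
  R'_diatomaceous earth = ln(0.504/0.353)/(2πk) = 0.3561/(2π·0.109) = 0.5200 m·K/W
  R'_conv,out = 1/(2πr h) = 1/(2π·0.504·8.10) = 0.03899 m·K/W
ΣR = 0.008360 + 2.590×10^-4 + 1.243 + 0.5200 + 0.03899 = 1.811 m·K/W
Q' = ΔT/ΣR = (274 °C − 30.8 °C)/1.811 = 134 W/m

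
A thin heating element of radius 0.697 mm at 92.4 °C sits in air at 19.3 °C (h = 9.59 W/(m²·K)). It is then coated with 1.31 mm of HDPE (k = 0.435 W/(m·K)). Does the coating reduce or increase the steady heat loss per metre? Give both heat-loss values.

increases: 3.07 → 8.45 W/m

Critical radius for a cylinder: r_cr = k/h = 0.0454 m = 4.54 cm.
Outer radius after coating: r₂ = 6.97×10^-4 + 0.00131 = 0.002007 m.
Since r₁ < r_cr and r₂ ≤ r_cr, the coating moves toward the maximum at r_cr — heat loss rises.
Bare: R = 1/(2πr₁h) = 23.81 m·K/W; Q = 73.1/23.81 = 3.07 W/m.
Coated: R = R_cond + R_conv = 8.656 m·K/W; Q = 73.1/8.656 = 8.45 W/m.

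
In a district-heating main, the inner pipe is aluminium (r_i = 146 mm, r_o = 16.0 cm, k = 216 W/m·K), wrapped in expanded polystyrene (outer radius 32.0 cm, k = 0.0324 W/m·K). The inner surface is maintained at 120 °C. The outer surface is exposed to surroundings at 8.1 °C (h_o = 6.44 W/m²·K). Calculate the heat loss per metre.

Treat each layer as a resistance in series:
  R'_aluminium = ln(0.160/0.146)/(2πk) = 0.09157/(2π·216) = 6.747×10^-5 m·K/W
  R'_expanded polystyrene = ln(0.320/0.160)/(2πk) = 0.6931/(2π·0.0324) = 3.405 m·K/W
  R'_conv,out = 1/(2πr h) = 1/(2π·0.320·6.44) = 0.07723 m·K/W
ΣR = 6.747×10^-5 + 3.405 + 0.07723 = 3.482 m·K/W
Q' = ΔT/ΣR = (120 °C − 8.1 °C)/3.482 = 32.1 W/m

Q' = 32.1 W/m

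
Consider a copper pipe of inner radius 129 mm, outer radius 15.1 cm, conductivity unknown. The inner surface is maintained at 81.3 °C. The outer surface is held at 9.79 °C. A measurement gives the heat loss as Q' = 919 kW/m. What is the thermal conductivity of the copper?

k = 322 W/m·K

ΣR = ΔT/Q' = |81.3 − 9.79|/9.19×10^5 = 7.781×10^-5 m·K/W
ln(r₂/r₁)/(2πk) = 7.781×10^-5 ⇒ k = 0.1575/(2π·7.781×10^-5) = 322 W/m·K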